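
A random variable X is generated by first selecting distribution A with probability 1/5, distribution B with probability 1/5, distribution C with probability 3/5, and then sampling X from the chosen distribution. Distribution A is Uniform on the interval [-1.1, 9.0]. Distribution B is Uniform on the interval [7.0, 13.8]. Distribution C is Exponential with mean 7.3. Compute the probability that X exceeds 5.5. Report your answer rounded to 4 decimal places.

Conditional on each component, P(X > 5.5): A: 0.346535; B: 1; C: 0.470752.
By total probability, P(X > 5.5) = 0.2·0.346535 + 0.2·1 + 0.6·0.470752 = 0.551758.

0.5518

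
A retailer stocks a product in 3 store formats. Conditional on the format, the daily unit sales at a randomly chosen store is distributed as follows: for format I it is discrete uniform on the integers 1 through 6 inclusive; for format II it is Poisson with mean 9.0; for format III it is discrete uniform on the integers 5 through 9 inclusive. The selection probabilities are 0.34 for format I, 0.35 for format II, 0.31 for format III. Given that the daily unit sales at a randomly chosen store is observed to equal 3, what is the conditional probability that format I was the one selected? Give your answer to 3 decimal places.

0.915

Likelihoods P(X=3 | ·): I: 0.166667; II: 0.0149943; III: 0.
Posterior ∝ prior × likelihood. Numerator for I: 0.34·0.166667 = 0.0566667.
Normalizing constant: 0.34·0.166667 + 0.35·0.0149943 + 0.31·0 = 0.0619147.
P(I | observation) = 0.0566667 / 0.0619147 = 0.915238.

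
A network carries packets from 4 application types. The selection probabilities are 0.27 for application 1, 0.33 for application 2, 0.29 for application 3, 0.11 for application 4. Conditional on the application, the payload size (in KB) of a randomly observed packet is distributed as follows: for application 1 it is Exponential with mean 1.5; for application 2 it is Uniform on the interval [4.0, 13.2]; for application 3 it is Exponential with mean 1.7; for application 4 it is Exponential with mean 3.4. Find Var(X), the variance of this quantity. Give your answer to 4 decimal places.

Per component, 1: μ=1.5, E[X²]=4.5; 2: μ=8.6, E[X²]=81.0133; 3: μ=1.7, E[X²]=5.78; 4: μ=3.4, E[X²]=23.12.
E[X] = 0.27·1.5 + 0.33·8.6 + 0.29·1.7 + 0.11·3.4 = 4.11.
E[X²] = 0.27·4.5 + 0.33·81.0133 + 0.29·5.78 + 0.11·23.12 = 32.1688.
Var(X) = E[X²] − (E[X])² = 32.1688 − 16.8921 = 15.2767.

15.2767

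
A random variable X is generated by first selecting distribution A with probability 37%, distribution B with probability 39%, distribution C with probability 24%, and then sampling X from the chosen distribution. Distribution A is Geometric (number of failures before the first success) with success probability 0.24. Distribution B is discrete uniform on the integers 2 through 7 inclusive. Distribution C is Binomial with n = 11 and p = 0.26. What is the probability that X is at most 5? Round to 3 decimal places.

0.789

Conditional on each component, P(X ≤ 5): A: 0.8073; B: 0.666667; C: 0.958811.
By total probability, P(X ≤ 5) = 0.37·0.8073 + 0.39·0.666667 + 0.24·0.958811 = 0.788816.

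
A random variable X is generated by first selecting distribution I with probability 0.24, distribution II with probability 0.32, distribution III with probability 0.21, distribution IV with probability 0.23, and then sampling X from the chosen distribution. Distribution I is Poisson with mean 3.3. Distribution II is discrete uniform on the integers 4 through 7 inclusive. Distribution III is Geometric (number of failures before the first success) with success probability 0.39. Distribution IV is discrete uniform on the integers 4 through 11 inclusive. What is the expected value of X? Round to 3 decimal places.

Component means — I: 3.3; II: 5.5; III: 1.5641; IV: 7.5.
E[X] = 0.24·3.3 + 0.32·5.5 + 0.21·1.5641 + 0.23·7.5 = 4.60546.

4.605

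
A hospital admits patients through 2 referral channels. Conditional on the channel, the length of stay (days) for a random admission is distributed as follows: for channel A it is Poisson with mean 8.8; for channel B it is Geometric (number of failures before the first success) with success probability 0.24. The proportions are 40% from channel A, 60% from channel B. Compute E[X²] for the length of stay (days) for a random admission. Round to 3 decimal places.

48.429

For each component E[X²] = Var + (mean)², giving A: 86.24; B: 23.2222.
Overall E[X²] = 0.4·86.24 + 0.6·23.2222 = 48.4293.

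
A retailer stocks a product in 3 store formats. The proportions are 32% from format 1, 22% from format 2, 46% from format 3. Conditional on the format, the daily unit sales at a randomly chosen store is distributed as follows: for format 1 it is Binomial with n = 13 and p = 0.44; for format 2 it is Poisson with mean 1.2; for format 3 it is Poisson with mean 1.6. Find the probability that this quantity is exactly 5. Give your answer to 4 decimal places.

0.0752

Conditional on each format, P(X = 5): 1: 0.20528; 2: 0.00624556; 3: 0.017642.
By total probability, P(X = 5) = 0.32·0.20528 + 0.22·0.00624556 + 0.46·0.017642 = 0.0751789.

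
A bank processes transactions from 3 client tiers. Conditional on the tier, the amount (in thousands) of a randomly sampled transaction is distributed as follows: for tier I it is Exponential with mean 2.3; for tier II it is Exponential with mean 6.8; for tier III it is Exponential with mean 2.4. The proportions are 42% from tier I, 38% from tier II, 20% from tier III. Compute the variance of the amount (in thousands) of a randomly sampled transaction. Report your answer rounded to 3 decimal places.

25.649

Per component, I: μ=2.3, E[X²]=10.58; II: μ=6.8, E[X²]=92.48; III: μ=2.4, E[X²]=11.52.
E[X] = 0.42·2.3 + 0.38·6.8 + 0.2·2.4 = 4.03.
E[X²] = 0.42·10.58 + 0.38·92.48 + 0.2·11.52 = 41.89.
Var(X) = E[X²] − (E[X])² = 41.89 − 16.2409 = 25.6491.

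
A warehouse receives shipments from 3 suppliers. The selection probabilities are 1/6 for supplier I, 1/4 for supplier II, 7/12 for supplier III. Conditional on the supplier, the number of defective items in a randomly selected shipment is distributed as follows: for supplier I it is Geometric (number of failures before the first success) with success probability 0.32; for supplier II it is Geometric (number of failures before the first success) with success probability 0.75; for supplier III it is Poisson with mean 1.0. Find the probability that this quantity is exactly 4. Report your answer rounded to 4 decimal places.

Conditional on each supplier, P(X = 4): I: 0.0684204; II: 0.00292969; III: 0.0153283.
By total probability, P(X = 4) = 0.166667·0.0684204 + 0.25·0.00292969 + 0.583333·0.0153283 = 0.0210773.

0.0211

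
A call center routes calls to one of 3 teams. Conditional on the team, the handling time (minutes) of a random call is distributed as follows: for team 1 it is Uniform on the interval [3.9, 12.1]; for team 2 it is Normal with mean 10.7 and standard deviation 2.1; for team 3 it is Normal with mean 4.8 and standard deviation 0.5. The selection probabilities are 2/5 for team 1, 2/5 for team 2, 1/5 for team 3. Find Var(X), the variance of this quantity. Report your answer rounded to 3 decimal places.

Per component, 1: μ=8, E[X²]=69.6033; 2: μ=10.7, E[X²]=118.9; 3: μ=4.8, E[X²]=23.29.
E[X] = 0.4·8 + 0.4·10.7 + 0.2·4.8 = 8.44.
E[X²] = 0.4·69.6033 + 0.4·118.9 + 0.2·23.29 = 80.0593.
Var(X) = E[X²] − (E[X])² = 80.0593 − 71.2336 = 8.82573.

8.826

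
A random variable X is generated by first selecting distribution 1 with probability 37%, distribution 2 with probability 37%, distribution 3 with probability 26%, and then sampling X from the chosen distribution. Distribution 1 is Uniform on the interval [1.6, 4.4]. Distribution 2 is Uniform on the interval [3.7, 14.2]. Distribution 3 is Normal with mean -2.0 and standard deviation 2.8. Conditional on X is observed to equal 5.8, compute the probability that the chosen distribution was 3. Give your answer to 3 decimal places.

0.021

Likelihoods f(5.8 | ·): 1: 0; 2: 0.0952381; 3: 0.00294202.
Posterior ∝ prior × likelihood. Numerator for 3: 0.26·0.00294202 = 0.000764924.
Normalizing constant: 0.37·0 + 0.37·0.0952381 + 0.26·0.00294202 = 0.036003.
P(3 | observation) = 0.000764924 / 0.036003 = 0.0212461.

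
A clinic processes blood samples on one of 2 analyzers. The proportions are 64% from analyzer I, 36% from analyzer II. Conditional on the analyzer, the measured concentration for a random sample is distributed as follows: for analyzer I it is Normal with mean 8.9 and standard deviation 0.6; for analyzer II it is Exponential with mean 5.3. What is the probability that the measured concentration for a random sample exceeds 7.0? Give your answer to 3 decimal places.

0.736

Conditional on each analyzer, P(X > 7.0): I: 0.999229; II: 0.266934.
By total probability, P(X > 7.0) = 0.64·0.999229 + 0.36·0.266934 = 0.735603.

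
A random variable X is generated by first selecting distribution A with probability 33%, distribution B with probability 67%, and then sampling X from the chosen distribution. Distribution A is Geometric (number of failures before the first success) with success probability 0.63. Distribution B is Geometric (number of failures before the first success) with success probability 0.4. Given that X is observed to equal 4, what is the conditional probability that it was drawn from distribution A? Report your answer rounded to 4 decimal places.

Likelihoods P(X=4 | ·): A: 0.0118072; B: 0.05184.
Posterior ∝ prior × likelihood. Numerator for A: 0.33·0.0118072 = 0.00389638.
Normalizing constant: 0.33·0.0118072 + 0.67·0.05184 = 0.0386292.
P(A | observation) = 0.00389638 / 0.0386292 = 0.100866.

0.1009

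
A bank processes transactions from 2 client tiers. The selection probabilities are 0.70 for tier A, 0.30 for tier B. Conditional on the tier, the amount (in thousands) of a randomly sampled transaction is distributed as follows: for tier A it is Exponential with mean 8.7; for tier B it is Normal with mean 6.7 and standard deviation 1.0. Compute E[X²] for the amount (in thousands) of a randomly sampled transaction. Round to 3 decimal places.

119.733

For each component E[X²] = Var + (mean)², giving A: 151.38; B: 45.89.
Overall E[X²] = 0.7·151.38 + 0.3·45.89 = 119.733.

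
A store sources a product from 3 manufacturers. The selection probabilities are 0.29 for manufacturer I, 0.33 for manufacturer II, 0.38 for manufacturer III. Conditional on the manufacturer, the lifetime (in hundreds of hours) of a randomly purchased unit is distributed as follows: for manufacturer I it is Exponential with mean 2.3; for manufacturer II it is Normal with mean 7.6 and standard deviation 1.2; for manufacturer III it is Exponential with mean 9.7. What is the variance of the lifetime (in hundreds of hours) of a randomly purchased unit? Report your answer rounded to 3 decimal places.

Per component, I: μ=2.3, E[X²]=10.58; II: μ=7.6, E[X²]=59.2; III: μ=9.7, E[X²]=188.18.
E[X] = 0.29·2.3 + 0.33·7.6 + 0.38·9.7 = 6.861.
E[X²] = 0.29·10.58 + 0.33·59.2 + 0.38·188.18 = 94.1126.
Var(X) = E[X²] − (E[X])² = 94.1126 − 47.0733 = 47.0393.

47.039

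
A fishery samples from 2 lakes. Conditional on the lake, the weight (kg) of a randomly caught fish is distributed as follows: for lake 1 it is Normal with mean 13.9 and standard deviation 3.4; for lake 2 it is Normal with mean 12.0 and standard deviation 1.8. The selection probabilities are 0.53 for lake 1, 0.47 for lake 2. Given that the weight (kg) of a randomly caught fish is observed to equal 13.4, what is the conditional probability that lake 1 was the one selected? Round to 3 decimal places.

Likelihoods f(13.4 | ·): 1: 0.116074; 2: 0.163786.
Posterior ∝ prior × likelihood. Numerator for 1: 0.53·0.116074 = 0.0615192.
Normalizing constant: 0.53·0.116074 + 0.47·0.163786 = 0.138499.
P(1 | observation) = 0.0615192 / 0.138499 = 0.444186.

0.444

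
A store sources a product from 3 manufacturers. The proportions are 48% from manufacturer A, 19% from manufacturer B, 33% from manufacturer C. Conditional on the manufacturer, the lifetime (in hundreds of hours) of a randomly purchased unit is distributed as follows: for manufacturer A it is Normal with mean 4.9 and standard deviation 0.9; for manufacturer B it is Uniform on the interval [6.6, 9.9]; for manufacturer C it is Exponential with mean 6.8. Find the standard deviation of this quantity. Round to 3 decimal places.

Per component, A: μ=4.9, E[X²]=24.82; B: μ=8.25, E[X²]=68.97; C: μ=6.8, E[X²]=92.48.
E[X] = 0.48·4.9 + 0.19·8.25 + 0.33·6.8 = 6.1635.
E[X²] = 0.48·24.82 + 0.19·68.97 + 0.33·92.48 = 55.5363.
Var(X) = E[X²] − (E[X])² = 55.5363 − 37.9887 = 17.5476.
SD(X) = √17.5476 = 4.18898.

4.189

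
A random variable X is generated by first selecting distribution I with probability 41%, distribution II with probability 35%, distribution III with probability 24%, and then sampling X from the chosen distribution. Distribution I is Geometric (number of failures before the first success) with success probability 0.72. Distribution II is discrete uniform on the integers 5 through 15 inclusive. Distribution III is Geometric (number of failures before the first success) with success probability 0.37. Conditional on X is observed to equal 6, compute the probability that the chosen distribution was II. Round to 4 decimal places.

Likelihoods P(X=6 | ·): I: 0.000346961; II: 0.0909091; III: 0.0231337.
Posterior ∝ prior × likelihood. Numerator for II: 0.35·0.0909091 = 0.0318182.
Normalizing constant: 0.41·0.000346961 + 0.35·0.0909091 + 0.24·0.0231337 = 0.0375125.
P(II | observation) = 0.0318182 / 0.0375125 = 0.848202.

0.8482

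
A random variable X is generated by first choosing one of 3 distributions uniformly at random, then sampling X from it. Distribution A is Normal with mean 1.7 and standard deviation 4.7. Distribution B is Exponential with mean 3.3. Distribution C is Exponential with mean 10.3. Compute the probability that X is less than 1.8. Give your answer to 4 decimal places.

Conditional on each component, P(X < 1.8): A: 0.508487; B: 0.420422; C: 0.160339.
By total probability, P(X < 1.8) = 0.333333·0.508487 + 0.333333·0.420422 + 0.333333·0.160339 = 0.363083.

0.3631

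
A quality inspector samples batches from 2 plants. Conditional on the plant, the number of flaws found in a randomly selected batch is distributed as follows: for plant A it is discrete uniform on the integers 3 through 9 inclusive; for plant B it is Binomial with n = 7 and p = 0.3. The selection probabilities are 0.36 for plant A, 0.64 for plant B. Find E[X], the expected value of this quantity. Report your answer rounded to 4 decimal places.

3.5040

Component means — A: 6; B: 2.1.
E[X] = 0.36·6 + 0.64·2.1 = 3.504.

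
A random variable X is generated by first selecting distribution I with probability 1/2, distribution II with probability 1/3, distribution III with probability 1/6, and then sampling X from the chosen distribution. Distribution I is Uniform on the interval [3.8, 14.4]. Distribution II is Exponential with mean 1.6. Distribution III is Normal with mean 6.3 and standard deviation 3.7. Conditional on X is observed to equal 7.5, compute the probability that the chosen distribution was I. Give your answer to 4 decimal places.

0.7132

Likelihoods f(7.5 | ·): I: 0.0943396; II: 0.00575605; III: 0.102298.
Posterior ∝ prior × likelihood. Numerator for I: 0.5·0.0943396 = 0.0471698.
Normalizing constant: 0.5·0.0943396 + 0.333333·0.00575605 + 0.166667·0.102298 = 0.0661382.
P(I | observation) = 0.0471698 / 0.0661382 = 0.713201.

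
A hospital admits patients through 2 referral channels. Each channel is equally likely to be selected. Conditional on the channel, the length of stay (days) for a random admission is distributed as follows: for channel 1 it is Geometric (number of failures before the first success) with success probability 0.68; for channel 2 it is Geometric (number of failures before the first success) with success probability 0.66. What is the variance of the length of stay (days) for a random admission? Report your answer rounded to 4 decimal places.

0.7368

Per component, 1: μ=0.470588, E[X²]=0.913495; 2: μ=0.515152, E[X²]=1.04591.
E[X] = 0.5·0.470588 + 0.5·0.515152 = 0.49287.
E[X²] = 0.5·0.913495 + 0.5·1.04591 = 0.979704.
Var(X) = E[X²] − (E[X])² = 0.979704 − 0.242921 = 0.736784.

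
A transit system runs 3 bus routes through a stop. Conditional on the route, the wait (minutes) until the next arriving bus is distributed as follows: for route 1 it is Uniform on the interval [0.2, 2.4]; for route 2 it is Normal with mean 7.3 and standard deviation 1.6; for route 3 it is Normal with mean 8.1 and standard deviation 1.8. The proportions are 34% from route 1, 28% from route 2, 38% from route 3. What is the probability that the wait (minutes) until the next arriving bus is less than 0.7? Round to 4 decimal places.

0.0773

Conditional on each route, P(X < 0.7): 1: 0.227273; 2: 1.85367e-05; 3: 1.9688e-05.
By total probability, P(X < 0.7) = 0.34·0.227273 + 0.28·1.85367e-05 + 0.38·1.9688e-05 = 0.0772854.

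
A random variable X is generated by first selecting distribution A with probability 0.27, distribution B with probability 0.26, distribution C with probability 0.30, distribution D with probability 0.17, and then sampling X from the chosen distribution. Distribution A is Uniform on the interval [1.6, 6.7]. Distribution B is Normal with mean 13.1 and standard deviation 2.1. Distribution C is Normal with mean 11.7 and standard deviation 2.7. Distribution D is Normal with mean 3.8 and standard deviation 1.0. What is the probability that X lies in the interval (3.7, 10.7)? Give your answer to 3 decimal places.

0.390

Conditional on each component, P(3.7 < X < 10.7): A: 0.588235; B: 0.126545; C: 0.35403; D: 0.539828.
By total probability, P(3.7 < X < 10.7) = 0.27·0.588235 + 0.26·0.126545 + 0.3·0.35403 + 0.17·0.539828 = 0.389705.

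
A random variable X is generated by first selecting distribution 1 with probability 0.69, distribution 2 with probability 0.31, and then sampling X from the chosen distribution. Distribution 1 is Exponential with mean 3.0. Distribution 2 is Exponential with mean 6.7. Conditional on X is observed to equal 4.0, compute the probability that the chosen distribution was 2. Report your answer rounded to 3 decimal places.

0.296

Likelihoods f(4.0 | ·): 1: 0.0878657; 2: 0.0821571.
Posterior ∝ prior × likelihood. Numerator for 2: 0.31·0.0821571 = 0.0254687.
Normalizing constant: 0.69·0.0878657 + 0.31·0.0821571 = 0.086096.
P(2 | observation) = 0.0254687 / 0.086096 = 0.295817.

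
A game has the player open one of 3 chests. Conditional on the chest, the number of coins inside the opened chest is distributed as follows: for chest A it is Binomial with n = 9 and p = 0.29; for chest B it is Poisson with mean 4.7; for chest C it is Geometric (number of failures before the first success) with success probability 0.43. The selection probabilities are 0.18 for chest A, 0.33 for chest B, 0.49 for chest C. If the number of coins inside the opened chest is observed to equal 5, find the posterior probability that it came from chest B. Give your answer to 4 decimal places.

0.7007

Likelihoods P(X=5 | ·): A: 0.0656741; B: 0.17383; C: 0.0258728.
Posterior ∝ prior × likelihood. Numerator for B: 0.33·0.17383 = 0.0573638.
Normalizing constant: 0.18·0.0656741 + 0.33·0.17383 + 0.49·0.0258728 = 0.0818628.
P(B | observation) = 0.0573638 / 0.0818628 = 0.700731.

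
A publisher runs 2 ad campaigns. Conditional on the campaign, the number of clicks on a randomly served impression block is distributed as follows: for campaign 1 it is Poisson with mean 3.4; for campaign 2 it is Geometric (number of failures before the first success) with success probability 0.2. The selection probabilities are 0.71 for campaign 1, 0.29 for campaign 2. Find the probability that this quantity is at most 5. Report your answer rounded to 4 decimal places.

Conditional on each campaign, P(X ≤ 5): 1: 0.870542; 2: 0.737856.
By total probability, P(X ≤ 5) = 0.71·0.870542 + 0.29·0.737856 = 0.832063.

0.8321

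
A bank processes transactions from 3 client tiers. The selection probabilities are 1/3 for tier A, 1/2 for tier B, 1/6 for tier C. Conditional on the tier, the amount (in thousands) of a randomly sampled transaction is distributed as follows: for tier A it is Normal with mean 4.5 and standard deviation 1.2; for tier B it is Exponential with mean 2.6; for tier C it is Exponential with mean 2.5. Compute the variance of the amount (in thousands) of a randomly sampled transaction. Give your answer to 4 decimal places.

Per component, A: μ=4.5, E[X²]=21.69; B: μ=2.6, E[X²]=13.52; C: μ=2.5, E[X²]=12.5.
E[X] = 0.333333·4.5 + 0.5·2.6 + 0.166667·2.5 = 3.21667.
E[X²] = 0.333333·21.69 + 0.5·13.52 + 0.166667·12.5 = 16.0733.
Var(X) = E[X²] − (E[X])² = 16.0733 − 10.3469 = 5.72639.

5.7264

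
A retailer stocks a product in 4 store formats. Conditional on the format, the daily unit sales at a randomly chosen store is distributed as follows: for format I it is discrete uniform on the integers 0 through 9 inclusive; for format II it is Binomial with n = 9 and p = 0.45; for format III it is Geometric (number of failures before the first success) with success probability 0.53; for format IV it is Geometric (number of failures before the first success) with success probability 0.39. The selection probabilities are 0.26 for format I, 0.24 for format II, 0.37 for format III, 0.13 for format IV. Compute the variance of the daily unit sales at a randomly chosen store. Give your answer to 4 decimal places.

Per component, I: μ=4.5, E[X²]=28.5; II: μ=4.05, E[X²]=18.63; III: μ=0.886792, E[X²]=2.45959; IV: μ=1.5641, E[X²]=6.45694.
E[X] = 0.26·4.5 + 0.24·4.05 + 0.37·0.886792 + 0.13·1.5641 = 2.67345.
E[X²] = 0.26·28.5 + 0.24·18.63 + 0.37·2.45959 + 0.13·6.45694 = 13.6307.
Var(X) = E[X²] − (E[X])² = 13.6307 − 7.14732 = 6.48334.

6.4833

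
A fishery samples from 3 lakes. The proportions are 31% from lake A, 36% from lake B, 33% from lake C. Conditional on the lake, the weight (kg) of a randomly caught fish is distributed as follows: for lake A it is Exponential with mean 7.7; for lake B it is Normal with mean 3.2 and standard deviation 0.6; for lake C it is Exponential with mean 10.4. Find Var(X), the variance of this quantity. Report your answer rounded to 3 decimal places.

63.367

Per component, A: μ=7.7, E[X²]=118.58; B: μ=3.2, E[X²]=10.6; C: μ=10.4, E[X²]=216.32.
E[X] = 0.31·7.7 + 0.36·3.2 + 0.33·10.4 = 6.971.
E[X²] = 0.31·118.58 + 0.36·10.6 + 0.33·216.32 = 111.961.
Var(X) = E[X²] − (E[X])² = 111.961 − 48.5948 = 63.3666.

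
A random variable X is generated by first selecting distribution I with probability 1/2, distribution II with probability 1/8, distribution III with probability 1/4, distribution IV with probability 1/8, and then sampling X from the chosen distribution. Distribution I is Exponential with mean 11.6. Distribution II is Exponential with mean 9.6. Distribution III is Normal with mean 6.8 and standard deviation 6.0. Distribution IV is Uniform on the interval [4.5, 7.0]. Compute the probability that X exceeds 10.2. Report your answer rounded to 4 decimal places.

Conditional on each component, P(X > 10.2): I: 0.415069; II: 0.345591; III: 0.28547; IV: 0.
By total probability, P(X > 10.2) = 0.5·0.415069 + 0.125·0.345591 + 0.25·0.28547 + 0.125·0 = 0.322101.

0.3221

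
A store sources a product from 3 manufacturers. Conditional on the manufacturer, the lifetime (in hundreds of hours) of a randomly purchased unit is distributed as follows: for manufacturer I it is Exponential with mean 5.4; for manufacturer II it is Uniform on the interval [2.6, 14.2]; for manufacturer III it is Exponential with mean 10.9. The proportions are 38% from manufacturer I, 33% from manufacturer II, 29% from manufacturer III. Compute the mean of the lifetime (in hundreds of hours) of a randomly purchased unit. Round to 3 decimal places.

Component means — I: 5.4; II: 8.4; III: 10.9.
E[X] = 0.38·5.4 + 0.33·8.4 + 0.29·10.9 = 7.985.

7.985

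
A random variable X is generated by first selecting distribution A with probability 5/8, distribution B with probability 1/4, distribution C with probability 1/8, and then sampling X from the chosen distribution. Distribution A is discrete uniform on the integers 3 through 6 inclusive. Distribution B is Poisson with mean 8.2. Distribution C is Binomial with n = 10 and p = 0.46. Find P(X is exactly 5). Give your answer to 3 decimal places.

Conditional on each component, P(X = 5): A: 0.25; B: 0.0848542; C: 0.238319.
By total probability, P(X = 5) = 0.625·0.25 + 0.25·0.0848542 + 0.125·0.238319 = 0.207253.

0.207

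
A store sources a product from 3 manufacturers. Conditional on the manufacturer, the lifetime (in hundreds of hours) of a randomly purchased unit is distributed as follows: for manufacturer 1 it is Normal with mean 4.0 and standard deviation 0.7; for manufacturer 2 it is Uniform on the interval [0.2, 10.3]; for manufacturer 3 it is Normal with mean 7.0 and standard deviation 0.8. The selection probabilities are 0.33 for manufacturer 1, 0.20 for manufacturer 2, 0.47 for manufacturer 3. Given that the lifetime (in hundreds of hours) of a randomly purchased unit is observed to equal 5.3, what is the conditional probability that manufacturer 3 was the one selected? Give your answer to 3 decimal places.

0.315

Likelihoods f(5.3 | ·): 1: 0.101596; 2: 0.0990099; 3: 0.0521512.
Posterior ∝ prior × likelihood. Numerator for 3: 0.47·0.0521512 = 0.0245111.
Normalizing constant: 0.33·0.101596 + 0.2·0.0990099 + 0.47·0.0521512 = 0.0778397.
P(3 | observation) = 0.0245111 / 0.0778397 = 0.314892.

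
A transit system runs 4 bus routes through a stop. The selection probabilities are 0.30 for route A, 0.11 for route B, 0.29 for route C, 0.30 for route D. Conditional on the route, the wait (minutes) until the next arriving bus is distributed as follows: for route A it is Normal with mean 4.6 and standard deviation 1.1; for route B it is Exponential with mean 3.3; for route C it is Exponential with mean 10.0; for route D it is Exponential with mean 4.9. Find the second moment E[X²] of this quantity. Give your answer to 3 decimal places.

81.513

For each component E[X²] = Var + (mean)², giving A: 22.37; B: 21.78; C: 200; D: 48.02.
Overall E[X²] = 0.3·22.37 + 0.11·21.78 + 0.29·200 + 0.3·48.02 = 81.5128.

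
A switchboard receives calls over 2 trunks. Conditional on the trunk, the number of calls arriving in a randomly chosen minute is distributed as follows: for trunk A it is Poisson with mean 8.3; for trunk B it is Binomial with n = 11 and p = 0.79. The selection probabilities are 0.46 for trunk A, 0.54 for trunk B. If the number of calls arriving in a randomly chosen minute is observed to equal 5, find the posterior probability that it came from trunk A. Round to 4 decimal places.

0.8507

Likelihoods P(X=5 | ·): A: 0.0815765; B: 0.0121925.
Posterior ∝ prior × likelihood. Numerator for A: 0.46·0.0815765 = 0.0375252.
Normalizing constant: 0.46·0.0815765 + 0.54·0.0121925 = 0.0441091.
P(A | observation) = 0.0375252 / 0.0441091 = 0.850735.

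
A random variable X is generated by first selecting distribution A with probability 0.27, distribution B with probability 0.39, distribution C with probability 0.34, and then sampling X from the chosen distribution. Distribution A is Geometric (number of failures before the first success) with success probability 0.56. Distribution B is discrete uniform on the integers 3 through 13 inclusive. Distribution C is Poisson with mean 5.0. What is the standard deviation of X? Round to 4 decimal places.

Per component, A: μ=0.785714, E[X²]=2.02041; B: μ=8, E[X²]=74; C: μ=5, E[X²]=30.
E[X] = 0.27·0.785714 + 0.39·8 + 0.34·5 = 5.03214.
E[X²] = 0.27·2.02041 + 0.39·74 + 0.34·30 = 39.6055.
Var(X) = E[X²] − (E[X])² = 39.6055 − 25.3225 = 14.283.
SD(X) = √14.283 = 3.77929.

3.7793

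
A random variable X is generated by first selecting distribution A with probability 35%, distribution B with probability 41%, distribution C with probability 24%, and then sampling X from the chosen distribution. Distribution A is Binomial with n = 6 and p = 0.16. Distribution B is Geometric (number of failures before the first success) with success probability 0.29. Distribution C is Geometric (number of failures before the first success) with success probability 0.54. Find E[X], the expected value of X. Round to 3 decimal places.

Component means — A: 0.96; B: 2.44828; C: 0.851852.
E[X] = 0.35·0.96 + 0.41·2.44828 + 0.24·0.851852 = 1.54424.

1.544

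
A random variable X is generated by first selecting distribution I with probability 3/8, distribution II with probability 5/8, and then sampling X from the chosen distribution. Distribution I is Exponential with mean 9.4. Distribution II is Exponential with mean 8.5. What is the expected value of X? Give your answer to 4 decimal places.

Component means — I: 9.4; II: 8.5.
E[X] = 0.375·9.4 + 0.625·8.5 = 8.8375.

8.8375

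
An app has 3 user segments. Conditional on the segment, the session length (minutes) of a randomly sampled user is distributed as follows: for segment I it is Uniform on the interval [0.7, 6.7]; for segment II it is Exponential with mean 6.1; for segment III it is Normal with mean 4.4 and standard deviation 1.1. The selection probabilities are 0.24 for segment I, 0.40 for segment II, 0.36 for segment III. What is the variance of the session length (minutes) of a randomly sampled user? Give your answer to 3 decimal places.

Per component, I: μ=3.7, E[X²]=16.69; II: μ=6.1, E[X²]=74.42; III: μ=4.4, E[X²]=20.57.
E[X] = 0.24·3.7 + 0.4·6.1 + 0.36·4.4 = 4.912.
E[X²] = 0.24·16.69 + 0.4·74.42 + 0.36·20.57 = 41.1788.
Var(X) = E[X²] − (E[X])² = 41.1788 − 24.1277 = 17.0511.

17.051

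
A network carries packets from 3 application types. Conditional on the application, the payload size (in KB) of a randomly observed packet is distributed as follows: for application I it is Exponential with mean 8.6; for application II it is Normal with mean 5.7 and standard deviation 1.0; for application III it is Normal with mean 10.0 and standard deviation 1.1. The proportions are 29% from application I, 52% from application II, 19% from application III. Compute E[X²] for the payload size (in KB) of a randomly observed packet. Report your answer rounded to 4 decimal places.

79.5415

For each component E[X²] = Var + (mean)², giving I: 147.92; II: 33.49; III: 101.21.
Overall E[X²] = 0.29·147.92 + 0.52·33.49 + 0.19·101.21 = 79.5415.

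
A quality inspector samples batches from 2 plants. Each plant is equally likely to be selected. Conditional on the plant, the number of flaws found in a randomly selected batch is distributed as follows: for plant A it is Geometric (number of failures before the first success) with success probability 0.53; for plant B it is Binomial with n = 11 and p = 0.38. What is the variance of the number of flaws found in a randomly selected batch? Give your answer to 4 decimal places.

4.8437

Per component, A: μ=0.886792, E[X²]=2.45959; B: μ=4.18, E[X²]=20.064.
E[X] = 0.5·0.886792 + 0.5·4.18 = 2.5334.
E[X²] = 0.5·2.45959 + 0.5·20.064 = 11.2618.
Var(X) = E[X²] − (E[X])² = 11.2618 − 6.4181 = 4.8437.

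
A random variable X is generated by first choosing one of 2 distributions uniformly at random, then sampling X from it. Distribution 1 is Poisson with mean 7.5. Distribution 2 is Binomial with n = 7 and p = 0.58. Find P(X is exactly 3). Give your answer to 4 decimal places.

0.1257

Conditional on each component, P(X = 3): 1: 0.0388887; 2: 0.212495.
By total probability, P(X = 3) = 0.5·0.0388887 + 0.5·0.212495 = 0.125692.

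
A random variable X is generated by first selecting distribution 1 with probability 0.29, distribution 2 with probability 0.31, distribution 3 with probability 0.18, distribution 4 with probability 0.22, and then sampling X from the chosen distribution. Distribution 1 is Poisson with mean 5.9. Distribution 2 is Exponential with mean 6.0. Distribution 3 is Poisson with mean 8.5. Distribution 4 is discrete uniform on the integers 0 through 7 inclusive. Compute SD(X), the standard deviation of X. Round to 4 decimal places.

4.2476

Per component, 1: μ=5.9, E[X²]=40.71; 2: μ=6, E[X²]=72; 3: μ=8.5, E[X²]=80.75; 4: μ=3.5, E[X²]=17.5.
E[X] = 0.29·5.9 + 0.31·6 + 0.18·8.5 + 0.22·3.5 = 5.871.
E[X²] = 0.29·40.71 + 0.31·72 + 0.18·80.75 + 0.22·17.5 = 52.5109.
Var(X) = E[X²] − (E[X])² = 52.5109 − 34.4686 = 18.0423.
SD(X) = √18.0423 = 4.24762.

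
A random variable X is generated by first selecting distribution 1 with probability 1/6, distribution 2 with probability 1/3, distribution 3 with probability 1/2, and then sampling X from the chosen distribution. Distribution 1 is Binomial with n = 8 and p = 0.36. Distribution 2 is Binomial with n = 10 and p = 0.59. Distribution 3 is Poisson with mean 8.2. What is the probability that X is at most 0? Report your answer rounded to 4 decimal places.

Conditional on each component, P(X ≤ 0): 1: 0.0281475; 2: 0.000134227; 3: 0.000274654.
By total probability, P(X ≤ 0) = 0.166667·0.0281475 + 0.333333·0.000134227 + 0.5·0.000274654 = 0.00487332.

0.0049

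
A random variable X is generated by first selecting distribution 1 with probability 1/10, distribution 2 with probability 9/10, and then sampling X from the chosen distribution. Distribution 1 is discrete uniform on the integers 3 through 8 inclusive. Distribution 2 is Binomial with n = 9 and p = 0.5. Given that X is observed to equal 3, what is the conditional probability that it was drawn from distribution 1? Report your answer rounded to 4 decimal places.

Likelihoods P(X=3 | ·): 1: 0.166667; 2: 0.164062.
Posterior ∝ prior × likelihood. Numerator for 1: 0.1·0.166667 = 0.0166667.
Normalizing constant: 0.1·0.166667 + 0.9·0.164062 = 0.164323.
P(1 | observation) = 0.0166667 / 0.164323 = 0.101426.

0.1014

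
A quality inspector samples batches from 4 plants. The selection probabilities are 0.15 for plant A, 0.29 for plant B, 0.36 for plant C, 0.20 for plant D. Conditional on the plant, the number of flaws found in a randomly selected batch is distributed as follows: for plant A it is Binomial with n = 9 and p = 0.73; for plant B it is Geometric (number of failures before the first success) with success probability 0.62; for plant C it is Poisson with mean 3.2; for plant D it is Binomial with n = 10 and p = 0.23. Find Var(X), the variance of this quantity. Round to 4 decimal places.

5.6851

Per component, A: μ=6.57, E[X²]=44.9388; B: μ=0.612903, E[X²]=1.3642; C: μ=3.2, E[X²]=13.44; D: μ=2.3, E[X²]=7.061.
E[X] = 0.15·6.57 + 0.29·0.612903 + 0.36·3.2 + 0.2·2.3 = 2.77524.
E[X²] = 0.15·44.9388 + 0.29·1.3642 + 0.36·13.44 + 0.2·7.061 = 13.387.
Var(X) = E[X²] − (E[X])² = 13.387 − 7.70197 = 5.68507.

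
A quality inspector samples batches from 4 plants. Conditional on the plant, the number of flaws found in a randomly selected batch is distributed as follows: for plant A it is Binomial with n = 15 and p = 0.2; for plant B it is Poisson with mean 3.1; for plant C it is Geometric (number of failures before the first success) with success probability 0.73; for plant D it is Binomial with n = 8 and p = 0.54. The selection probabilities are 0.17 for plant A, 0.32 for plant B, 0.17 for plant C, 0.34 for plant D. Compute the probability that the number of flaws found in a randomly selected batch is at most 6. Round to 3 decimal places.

Conditional on each plant, P(X ≤ 6): A: 0.981941; B: 0.961196; C: 0.999895; D: 0.943497.
By total probability, P(X ≤ 6) = 0.17·0.981941 + 0.32·0.961196 + 0.17·0.999895 + 0.34·0.943497 = 0.965284.

0.965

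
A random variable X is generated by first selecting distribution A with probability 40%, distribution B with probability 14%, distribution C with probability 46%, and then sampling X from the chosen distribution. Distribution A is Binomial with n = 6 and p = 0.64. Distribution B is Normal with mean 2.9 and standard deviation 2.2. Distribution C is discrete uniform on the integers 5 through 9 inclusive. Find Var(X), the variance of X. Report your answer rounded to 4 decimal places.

Per component, A: μ=3.84, E[X²]=16.128; B: μ=2.9, E[X²]=13.25; C: μ=7, E[X²]=51.
E[X] = 0.4·3.84 + 0.14·2.9 + 0.46·7 = 5.162.
E[X²] = 0.4·16.128 + 0.14·13.25 + 0.46·51 = 31.7662.
Var(X) = E[X²] − (E[X])² = 31.7662 − 26.6462 = 5.11996.

5.1200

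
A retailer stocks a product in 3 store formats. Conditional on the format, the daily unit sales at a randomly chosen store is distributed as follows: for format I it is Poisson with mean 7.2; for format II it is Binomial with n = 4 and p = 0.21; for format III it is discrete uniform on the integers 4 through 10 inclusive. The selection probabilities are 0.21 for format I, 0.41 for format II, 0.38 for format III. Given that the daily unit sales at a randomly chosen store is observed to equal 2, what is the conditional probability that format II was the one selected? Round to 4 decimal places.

0.9434

Likelihoods P(X=2 | ·): I: 0.0193515; II: 0.165137; III: 0.
Posterior ∝ prior × likelihood. Numerator for II: 0.41·0.165137 = 0.0677061.
Normalizing constant: 0.21·0.0193515 + 0.41·0.165137 + 0.38·0 = 0.0717699.
P(II | observation) = 0.0677061 / 0.0717699 = 0.943377.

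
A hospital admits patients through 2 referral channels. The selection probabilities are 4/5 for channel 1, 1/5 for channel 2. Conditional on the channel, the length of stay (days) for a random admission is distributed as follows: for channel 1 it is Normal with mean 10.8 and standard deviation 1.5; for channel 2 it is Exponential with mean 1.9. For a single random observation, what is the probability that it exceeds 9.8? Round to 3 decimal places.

0.599

Conditional on each channel, P(X > 9.8): 1: 0.747507; 2: 0.0057538.
By total probability, P(X > 9.8) = 0.8·0.747507 + 0.2·0.0057538 = 0.599157.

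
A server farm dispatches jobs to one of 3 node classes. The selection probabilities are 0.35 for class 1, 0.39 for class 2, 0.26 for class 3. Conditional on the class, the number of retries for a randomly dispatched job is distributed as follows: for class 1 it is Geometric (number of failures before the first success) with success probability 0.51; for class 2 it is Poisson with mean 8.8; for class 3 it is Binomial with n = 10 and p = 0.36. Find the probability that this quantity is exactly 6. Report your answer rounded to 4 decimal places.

Conditional on each class, P(X = 6): 1: 0.00705906; 2: 0.0972237; 3: 0.0766927.
By total probability, P(X = 6) = 0.35·0.00705906 + 0.39·0.0972237 + 0.26·0.0766927 = 0.060328.

0.0603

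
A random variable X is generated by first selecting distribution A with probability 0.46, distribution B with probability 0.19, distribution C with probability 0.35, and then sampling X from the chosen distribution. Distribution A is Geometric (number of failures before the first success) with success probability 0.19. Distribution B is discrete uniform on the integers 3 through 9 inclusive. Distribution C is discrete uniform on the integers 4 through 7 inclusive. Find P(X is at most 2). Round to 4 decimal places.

0.2155

Conditional on each component, P(X ≤ 2): A: 0.468559; B: 0; C: 0.
By total probability, P(X ≤ 2) = 0.46·0.468559 + 0.19·0 + 0.35·0 = 0.215537.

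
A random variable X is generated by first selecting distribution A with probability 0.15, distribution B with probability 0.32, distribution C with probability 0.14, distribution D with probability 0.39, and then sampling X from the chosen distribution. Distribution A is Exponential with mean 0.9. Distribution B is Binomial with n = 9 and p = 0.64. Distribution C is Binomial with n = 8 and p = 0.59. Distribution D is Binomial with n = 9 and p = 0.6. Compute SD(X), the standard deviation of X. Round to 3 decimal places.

2.148

Per component, A: μ=0.9, E[X²]=1.62; B: μ=5.76, E[X²]=35.2512; C: μ=4.72, E[X²]=24.2136; D: μ=5.4, E[X²]=31.32.
E[X] = 0.15·0.9 + 0.32·5.76 + 0.14·4.72 + 0.39·5.4 = 4.745.
E[X²] = 0.15·1.62 + 0.32·35.2512 + 0.14·24.2136 + 0.39·31.32 = 27.1281.
Var(X) = E[X²] − (E[X])² = 27.1281 − 22.515 = 4.61306.
SD(X) = √4.61306 = 2.1478.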